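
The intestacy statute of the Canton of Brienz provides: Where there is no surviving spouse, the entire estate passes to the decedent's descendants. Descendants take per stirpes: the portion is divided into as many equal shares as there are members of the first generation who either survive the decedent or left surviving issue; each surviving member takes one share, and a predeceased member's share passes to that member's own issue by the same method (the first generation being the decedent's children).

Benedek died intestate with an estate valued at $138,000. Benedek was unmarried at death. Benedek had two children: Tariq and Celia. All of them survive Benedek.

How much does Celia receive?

Celia receives $69,000.

The entire $138,000 passes to the descendants.
That amount ($138,000) is divided into 2 shares of $69,000: Tariq and Celia each take $69,000.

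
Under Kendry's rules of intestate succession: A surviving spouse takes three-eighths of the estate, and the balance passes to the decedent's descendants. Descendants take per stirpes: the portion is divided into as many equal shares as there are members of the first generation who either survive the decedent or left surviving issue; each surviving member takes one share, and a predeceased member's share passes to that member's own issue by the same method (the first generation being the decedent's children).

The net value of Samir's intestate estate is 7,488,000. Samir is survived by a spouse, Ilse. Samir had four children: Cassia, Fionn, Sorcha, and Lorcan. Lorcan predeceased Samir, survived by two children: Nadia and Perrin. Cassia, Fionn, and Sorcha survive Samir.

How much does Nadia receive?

Ilse takes three-eighths of 7,488,000 = 2,808,000. The remaining 4,680,000 passes to the descendants.
The descendants' portion (4,680,000) is divided into 4 shares of 1,170,000: Cassia, Fionn, and Sorcha each take 1,170,000; Lorcan's 1,170,000 share passes to Lorcan's issue.
Lorcan's share (1,170,000) is divided into 2 shares of 585,000: Nadia and Perrin each take 585,000.

Nadia receives 585,000.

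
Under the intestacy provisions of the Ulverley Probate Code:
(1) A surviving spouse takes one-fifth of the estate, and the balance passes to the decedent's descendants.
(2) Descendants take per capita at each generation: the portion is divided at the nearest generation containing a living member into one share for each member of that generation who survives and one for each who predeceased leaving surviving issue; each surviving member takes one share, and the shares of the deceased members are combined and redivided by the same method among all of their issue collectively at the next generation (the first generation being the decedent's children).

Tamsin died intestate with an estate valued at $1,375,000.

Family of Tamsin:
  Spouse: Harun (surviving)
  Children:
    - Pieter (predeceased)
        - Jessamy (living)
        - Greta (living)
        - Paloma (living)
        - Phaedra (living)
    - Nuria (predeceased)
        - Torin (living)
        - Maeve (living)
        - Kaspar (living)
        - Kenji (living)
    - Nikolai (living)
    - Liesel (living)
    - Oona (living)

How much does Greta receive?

Greta receives $55,000.

Harun takes one-fifth of $1,375,000 = $275,000. The remaining $1,100,000 passes to the descendants.
The descendants' portion ($1,100,000) is divided at the children's generation into 5 shares of $220,000. Nikolai, Liesel, and Oona each take $220,000. The 2 shares of the deceased (Pieter and Nuria) are combined into a pool of $440,000.
That pool ($440,000) is divided at the grandchildren's generation equally among Jessamy, Greta, Paloma, Phaedra, Torin, Maeve, Kaspar, and Kenji: $55,000 each.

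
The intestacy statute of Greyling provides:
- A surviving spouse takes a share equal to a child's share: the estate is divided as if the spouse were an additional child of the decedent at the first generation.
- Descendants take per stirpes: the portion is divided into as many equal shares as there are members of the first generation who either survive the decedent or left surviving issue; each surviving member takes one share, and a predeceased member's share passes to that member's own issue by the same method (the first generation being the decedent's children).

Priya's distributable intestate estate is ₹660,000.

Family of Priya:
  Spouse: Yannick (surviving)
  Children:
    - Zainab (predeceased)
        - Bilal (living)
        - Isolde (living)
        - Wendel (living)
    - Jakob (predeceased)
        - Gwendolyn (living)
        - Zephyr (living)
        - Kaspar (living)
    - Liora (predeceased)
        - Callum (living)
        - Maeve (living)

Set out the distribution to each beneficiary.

The spouse counts as an additional share at the children's level, so there are 4 primary shares of ₹165,000. Yannick takes one such share (₹165,000).
The children's combined portion (₹495,000) is divided into 3 shares of ₹165,000: Zainab's ₹165,000 share passes to Zainab's issue; Jakob's ₹165,000 share passes to Jakob's issue; Liora's ₹165,000 share passes to Liora's issue.
Zainab's share (₹165,000) is divided into 3 shares of ₹55,000: Bilal, Isolde, and Wendel each take ₹55,000.
Jakob's share (₹165,000) is divided into 3 shares of ₹55,000: Gwendolyn, Zephyr, and Kaspar each take ₹55,000.
Liora's share (₹165,000) is divided into 2 shares of ₹82,500: Callum and Maeve each take ₹82,500.

Yannick: ₹165,000; Bilal: ₹55,000; Isolde: ₹55,000; Wendel: ₹55,000; Gwendolyn: ₹55,000; Zephyr: ₹55,000; Kaspar: ₹55,000; Callum: ₹82,500; Maeve: ₹82,500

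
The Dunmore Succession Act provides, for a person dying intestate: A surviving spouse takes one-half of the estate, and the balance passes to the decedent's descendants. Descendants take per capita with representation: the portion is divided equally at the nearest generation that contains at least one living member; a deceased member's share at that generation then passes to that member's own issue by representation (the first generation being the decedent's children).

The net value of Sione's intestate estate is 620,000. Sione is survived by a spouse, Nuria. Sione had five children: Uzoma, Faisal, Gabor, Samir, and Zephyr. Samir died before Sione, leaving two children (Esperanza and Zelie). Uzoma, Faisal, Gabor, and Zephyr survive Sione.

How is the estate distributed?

Nuria takes one-half of 620,000 = 310,000. The remaining 310,000 passes to the descendants.
The descendants' portion (310,000) is divided into 5 shares of 62,000: Uzoma, Faisal, Gabor, and Zephyr each take 62,000; Samir's 62,000 share passes to Samir's issue.
Samir's share (62,000) is divided into 2 shares of 31,000: Esperanza and Zelie each take 31,000.

Nuria: 310,000; Uzoma: 62,000; Faisal: 62,000; Gabor: 62,000; Esperanza: 31,000; Zelie: 31,000; Zephyr: 62,000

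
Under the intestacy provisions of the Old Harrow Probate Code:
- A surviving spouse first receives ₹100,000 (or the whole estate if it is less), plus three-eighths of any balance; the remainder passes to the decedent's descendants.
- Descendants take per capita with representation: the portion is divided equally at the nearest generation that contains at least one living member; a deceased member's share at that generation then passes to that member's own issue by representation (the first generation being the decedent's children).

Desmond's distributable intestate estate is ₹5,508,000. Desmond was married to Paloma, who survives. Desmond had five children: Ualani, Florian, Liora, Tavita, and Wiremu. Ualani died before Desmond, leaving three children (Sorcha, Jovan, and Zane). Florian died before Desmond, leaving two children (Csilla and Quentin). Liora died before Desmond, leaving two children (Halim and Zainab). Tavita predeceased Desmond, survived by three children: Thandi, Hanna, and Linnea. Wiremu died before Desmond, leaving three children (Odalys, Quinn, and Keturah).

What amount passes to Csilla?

Csilla receives ₹260,000.

Paloma first takes ₹100,000, leaving a balance of ₹5,408,000. Paloma then takes three-eighths of the balance (₹2,028,000), for a total of ₹2,128,000. The remaining ₹3,380,000 passes to the descendants.
No child survives, so the initial division is made at the grandchildren's generation.
The descendants' portion (₹3,380,000) is divided into 13 shares of ₹260,000: Sorcha, Jovan, Zane, Csilla, Quentin, Halim, Zainab, Thandi, Hanna, Linnea, Odalys, Quinn, and Keturah each take ₹260,000.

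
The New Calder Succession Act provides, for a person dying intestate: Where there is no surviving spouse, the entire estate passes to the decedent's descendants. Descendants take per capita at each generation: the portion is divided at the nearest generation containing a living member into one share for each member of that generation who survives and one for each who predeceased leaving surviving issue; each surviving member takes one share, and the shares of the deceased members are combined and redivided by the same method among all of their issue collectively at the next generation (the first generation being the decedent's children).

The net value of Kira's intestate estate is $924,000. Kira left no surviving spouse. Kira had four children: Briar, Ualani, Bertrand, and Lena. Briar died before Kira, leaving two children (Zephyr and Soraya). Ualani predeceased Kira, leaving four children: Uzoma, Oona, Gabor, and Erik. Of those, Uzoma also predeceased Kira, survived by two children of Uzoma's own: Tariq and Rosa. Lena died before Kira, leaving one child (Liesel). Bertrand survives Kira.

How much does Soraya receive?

Soraya receives $99,000.

The entire $924,000 passes to the descendants.
That amount ($924,000) is divided at the children's generation into 4 shares of $231,000. Bertrand takes $231,000. The 3 shares of the deceased (Briar, Ualani, and Lena) are combined into a pool of $693,000.
That pool ($693,000) is divided at the grandchildren's generation into 7 shares of $99,000. Zephyr, Soraya, Oona, Gabor, Erik, and Liesel each take $99,000. The remaining share for the deceased Uzoma ($99,000) is carried to the next generation.
That pool ($99,000) is divided at the great-grandchildren's generation equally among Tariq and Rosa: $49,500 each.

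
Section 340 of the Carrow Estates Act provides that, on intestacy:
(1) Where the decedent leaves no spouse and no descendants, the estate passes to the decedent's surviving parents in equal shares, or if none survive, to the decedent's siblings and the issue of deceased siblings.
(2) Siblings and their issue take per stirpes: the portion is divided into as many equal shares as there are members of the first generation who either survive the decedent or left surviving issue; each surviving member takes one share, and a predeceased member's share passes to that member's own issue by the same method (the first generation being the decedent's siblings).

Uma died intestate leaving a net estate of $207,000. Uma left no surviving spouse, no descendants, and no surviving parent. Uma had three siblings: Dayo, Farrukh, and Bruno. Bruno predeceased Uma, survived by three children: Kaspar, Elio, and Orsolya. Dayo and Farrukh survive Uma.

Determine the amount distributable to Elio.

The entire $207,000 passes to the siblings and their issue.
That amount ($207,000) is divided into 3 shares of $69,000: Dayo and Farrukh each take $69,000; Bruno's $69,000 share passes to Bruno's issue.
Bruno's share ($69,000) is divided into 3 shares of $23,000: Kaspar, Elio, and Orsolya each take $23,000.

Elio receives $23,000.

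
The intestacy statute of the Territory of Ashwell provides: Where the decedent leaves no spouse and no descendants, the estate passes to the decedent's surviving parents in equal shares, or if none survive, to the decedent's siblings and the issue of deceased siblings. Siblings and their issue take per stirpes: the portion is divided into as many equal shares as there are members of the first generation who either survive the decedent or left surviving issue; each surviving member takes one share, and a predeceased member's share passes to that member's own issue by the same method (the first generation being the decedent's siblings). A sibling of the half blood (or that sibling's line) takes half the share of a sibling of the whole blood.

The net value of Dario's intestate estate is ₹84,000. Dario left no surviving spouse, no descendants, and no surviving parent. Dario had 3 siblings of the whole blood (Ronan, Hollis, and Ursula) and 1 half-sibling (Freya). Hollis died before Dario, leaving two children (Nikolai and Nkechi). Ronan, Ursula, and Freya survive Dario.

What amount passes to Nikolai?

The entire ₹84,000 passes to the siblings and their issue.
Counting each half-blood sibling's line as half a unit, there are 7/2 units in ₹84,000, so one unit is ₹24,000. Whole-blood lines (Ronan, Hollis, and Ursula) take ₹24,000 each; half-blood lines (Freya) take ₹12,000 each.
Hollis's share (₹24,000) is divided into 2 shares of ₹12,000: Nikolai and Nkechi each take ₹12,000.

Nikolai receives ₹12,000.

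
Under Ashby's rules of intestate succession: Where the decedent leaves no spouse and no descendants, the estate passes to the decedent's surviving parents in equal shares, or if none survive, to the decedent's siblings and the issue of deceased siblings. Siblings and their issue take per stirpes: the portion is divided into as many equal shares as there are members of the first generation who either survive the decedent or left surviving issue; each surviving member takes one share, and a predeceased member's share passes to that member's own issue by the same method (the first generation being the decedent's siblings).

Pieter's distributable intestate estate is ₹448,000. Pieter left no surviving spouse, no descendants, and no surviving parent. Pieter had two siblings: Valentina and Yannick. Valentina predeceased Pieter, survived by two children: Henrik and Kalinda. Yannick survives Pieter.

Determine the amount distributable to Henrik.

Henrik receives ₹112,000.

The entire ₹448,000 passes to the siblings and their issue.
That amount (₹448,000) is divided into 2 shares of ₹224,000: Yannick takes ₹224,000; Valentina's ₹224,000 share passes to Valentina's issue.
Valentina's share (₹224,000) is divided into 2 shares of ₹112,000: Henrik and Kalinda each take ₹112,000.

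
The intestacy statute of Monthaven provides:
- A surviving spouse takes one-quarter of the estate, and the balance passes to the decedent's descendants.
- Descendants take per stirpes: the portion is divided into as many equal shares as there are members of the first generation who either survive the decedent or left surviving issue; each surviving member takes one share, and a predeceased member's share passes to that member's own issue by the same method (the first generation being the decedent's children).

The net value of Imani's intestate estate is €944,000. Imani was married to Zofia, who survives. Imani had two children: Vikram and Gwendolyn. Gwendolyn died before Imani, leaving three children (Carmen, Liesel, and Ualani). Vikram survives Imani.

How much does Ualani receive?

Ualani receives €118,000.

Zofia takes one-quarter of €944,000 = €236,000. The remaining €708,000 passes to the descendants.
The descendants' portion (€708,000) is divided into 2 shares of €354,000: Vikram takes €354,000; Gwendolyn's €354,000 share passes to Gwendolyn's issue.
Gwendolyn's share (€354,000) is divided into 3 shares of €118,000: Carmen, Liesel, and Ualani each take €118,000.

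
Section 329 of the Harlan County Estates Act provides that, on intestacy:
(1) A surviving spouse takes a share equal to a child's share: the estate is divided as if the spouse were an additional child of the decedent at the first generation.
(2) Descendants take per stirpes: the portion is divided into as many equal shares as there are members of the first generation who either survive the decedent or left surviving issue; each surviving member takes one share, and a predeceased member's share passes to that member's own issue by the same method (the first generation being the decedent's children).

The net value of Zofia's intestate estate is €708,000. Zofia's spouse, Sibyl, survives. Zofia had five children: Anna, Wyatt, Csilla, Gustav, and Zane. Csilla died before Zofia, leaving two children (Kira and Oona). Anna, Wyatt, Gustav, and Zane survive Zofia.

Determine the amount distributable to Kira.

The spouse counts as an additional share at the children's level, so there are 6 primary shares of €118,000. Sibyl takes one such share (€118,000).
The children's combined portion (€590,000) is divided into 5 shares of €118,000: Anna, Wyatt, Gustav, and Zane each take €118,000; Csilla's €118,000 share passes to Csilla's issue.
Csilla's share (€118,000) is divided into 2 shares of €59,000: Kira and Oona each take €59,000.

Kira receives €59,000.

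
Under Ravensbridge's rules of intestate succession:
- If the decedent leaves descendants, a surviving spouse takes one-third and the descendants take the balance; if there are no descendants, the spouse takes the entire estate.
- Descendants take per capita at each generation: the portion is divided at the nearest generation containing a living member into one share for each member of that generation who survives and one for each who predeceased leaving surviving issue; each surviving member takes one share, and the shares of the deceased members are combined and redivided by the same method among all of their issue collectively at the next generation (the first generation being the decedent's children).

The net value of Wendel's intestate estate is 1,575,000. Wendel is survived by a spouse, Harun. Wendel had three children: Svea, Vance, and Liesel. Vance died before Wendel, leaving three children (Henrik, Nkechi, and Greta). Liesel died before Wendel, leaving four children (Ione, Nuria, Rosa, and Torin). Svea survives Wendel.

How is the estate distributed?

Harun: 525,000; Svea: 350,000; Henrik: 100,000; Nkechi: 100,000; Greta: 100,000; Ione: 100,000; Nuria: 100,000; Rosa: 100,000; Torin: 100,000

Harun takes one-third of 1,575,000 = 525,000. The remaining 1,050,000 passes to the descendants.
The descendants' portion (1,050,000) is divided at the children's generation into 3 shares of 350,000. Svea takes 350,000. The 2 shares of the deceased (Vance and Liesel) are combined into a pool of 700,000.
That pool (700,000) is divided at the grandchildren's generation equally among Henrik, Nkechi, Greta, Ione, Nuria, Rosa, and Torin: 100,000 each.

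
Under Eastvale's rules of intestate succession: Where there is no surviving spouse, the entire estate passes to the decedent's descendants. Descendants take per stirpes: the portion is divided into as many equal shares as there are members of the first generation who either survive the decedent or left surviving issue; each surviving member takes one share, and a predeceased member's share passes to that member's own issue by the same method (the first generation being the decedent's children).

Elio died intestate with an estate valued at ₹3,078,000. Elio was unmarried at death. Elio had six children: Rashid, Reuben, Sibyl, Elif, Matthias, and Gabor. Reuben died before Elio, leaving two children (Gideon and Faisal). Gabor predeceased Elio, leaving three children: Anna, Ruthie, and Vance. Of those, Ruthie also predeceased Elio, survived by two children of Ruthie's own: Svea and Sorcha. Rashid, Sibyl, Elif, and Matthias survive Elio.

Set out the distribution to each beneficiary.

The entire ₹3,078,000 passes to the descendants.
That amount (₹3,078,000) is divided into 6 shares of ₹513,000: Rashid, Sibyl, Elif, and Matthias each take ₹513,000; Reuben's ₹513,000 share passes to Reuben's issue; Gabor's ₹513,000 share passes to Gabor's issue.
Reuben's share (₹513,000) is divided into 2 shares of ₹256,500: Gideon and Faisal each take ₹256,500.
Gabor's share (₹513,000) is divided into 3 shares of ₹171,000: Anna and Vance each take ₹171,000; Ruthie's ₹171,000 share passes to Ruthie's issue.
Ruthie's share (₹171,000) is divided into 2 shares of ₹85,500: Svea and Sorcha each take ₹85,500.

Rashid: ₹513,000; Gideon: ₹256,500; Faisal: ₹256,500; Sibyl: ₹513,000; Elif: ₹513,000; Matthias: ₹513,000; Anna: ₹171,000; Svea: ₹85,500; Sorcha: ₹85,500; Vance: ₹171,000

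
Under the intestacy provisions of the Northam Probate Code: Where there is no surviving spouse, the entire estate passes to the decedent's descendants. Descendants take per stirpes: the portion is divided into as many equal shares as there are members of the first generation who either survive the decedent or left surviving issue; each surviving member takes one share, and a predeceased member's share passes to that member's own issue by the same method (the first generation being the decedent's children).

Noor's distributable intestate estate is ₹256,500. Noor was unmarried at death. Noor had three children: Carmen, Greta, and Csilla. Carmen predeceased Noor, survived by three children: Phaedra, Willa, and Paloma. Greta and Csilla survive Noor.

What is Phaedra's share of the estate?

Phaedra receives ₹28,500.

The entire ₹256,500 passes to the descendants.
That amount (₹256,500) is divided into 3 shares of ₹85,500: Greta and Csilla each take ₹85,500; Carmen's ₹85,500 share passes to Carmen's issue.
Carmen's share (₹85,500) is divided into 3 shares of ₹28,500: Phaedra, Willa, and Paloma each take ₹28,500.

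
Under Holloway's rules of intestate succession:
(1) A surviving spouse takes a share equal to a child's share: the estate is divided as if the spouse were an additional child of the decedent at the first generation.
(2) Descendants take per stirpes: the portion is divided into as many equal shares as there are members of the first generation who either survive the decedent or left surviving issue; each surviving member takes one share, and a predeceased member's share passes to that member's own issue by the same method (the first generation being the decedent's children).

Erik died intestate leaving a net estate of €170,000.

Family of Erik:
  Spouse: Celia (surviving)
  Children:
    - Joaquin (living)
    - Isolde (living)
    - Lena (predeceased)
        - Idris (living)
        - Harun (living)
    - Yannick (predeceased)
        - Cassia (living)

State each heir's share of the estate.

The spouse counts as an additional share at the children's level, so there are 5 primary shares of €34,000. Celia takes one such share (€34,000).
The children's combined portion (€136,000) is divided into 4 shares of €34,000: Joaquin and Isolde each take €34,000; Lena's €34,000 share passes to Lena's issue; Yannick's €34,000 share passes to Yannick's issue.
Lena's share (€34,000) is divided into 2 shares of €17,000: Idris and Harun each take €17,000.
Yannick's share (€34,000) passes entirely to Cassia.

Celia: €34,000; Joaquin: €34,000; Isolde: €34,000; Idris: €17,000; Harun: €17,000; Cassia: €34,000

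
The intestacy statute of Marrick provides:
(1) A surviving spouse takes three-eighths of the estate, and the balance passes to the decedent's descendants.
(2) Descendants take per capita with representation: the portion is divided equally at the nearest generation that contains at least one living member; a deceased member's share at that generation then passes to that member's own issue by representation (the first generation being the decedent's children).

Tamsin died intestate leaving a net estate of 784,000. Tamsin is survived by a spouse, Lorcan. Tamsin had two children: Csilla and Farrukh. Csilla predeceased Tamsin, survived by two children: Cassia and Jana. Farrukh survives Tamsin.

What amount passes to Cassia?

Lorcan takes three-eighths of 784,000 = 294,000. The remaining 490,000 passes to the descendants.
The descendants' portion (490,000) is divided into 2 shares of 245,000: Farrukh takes 245,000; Csilla's 245,000 share passes to Csilla's issue.
Csilla's share (245,000) is divided into 2 shares of 122,500: Cassia and Jana each take 122,500.

Cassia receives 122,500.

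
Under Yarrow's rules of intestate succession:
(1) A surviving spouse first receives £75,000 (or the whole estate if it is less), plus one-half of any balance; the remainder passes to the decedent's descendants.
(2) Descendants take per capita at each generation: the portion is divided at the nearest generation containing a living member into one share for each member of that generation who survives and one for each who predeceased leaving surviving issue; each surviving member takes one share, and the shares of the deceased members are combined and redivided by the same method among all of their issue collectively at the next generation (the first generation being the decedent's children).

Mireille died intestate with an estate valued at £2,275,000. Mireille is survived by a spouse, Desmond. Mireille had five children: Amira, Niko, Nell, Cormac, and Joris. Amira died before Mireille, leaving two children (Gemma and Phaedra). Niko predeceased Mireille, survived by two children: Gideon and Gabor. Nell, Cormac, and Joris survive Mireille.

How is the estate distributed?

Desmond first takes £75,000, leaving a balance of £2,200,000. Desmond then takes one-half of the balance (£1,100,000), for a total of £1,175,000. The remaining £1,100,000 passes to the descendants.
The descendants' portion (£1,100,000) is divided at the children's generation into 5 shares of £220,000. Nell, Cormac, and Joris each take £220,000. The 2 shares of the deceased (Amira and Niko) are combined into a pool of £440,000.
That pool (£440,000) is divided at the grandchildren's generation equally among Gemma, Phaedra, Gideon, and Gabor: £110,000 each.

Desmond: £1,175,000; Gemma: £110,000; Phaedra: £110,000; Gideon: £110,000; Gabor: £110,000; Nell: £220,000; Cormac: £220,000; Joris: £220,000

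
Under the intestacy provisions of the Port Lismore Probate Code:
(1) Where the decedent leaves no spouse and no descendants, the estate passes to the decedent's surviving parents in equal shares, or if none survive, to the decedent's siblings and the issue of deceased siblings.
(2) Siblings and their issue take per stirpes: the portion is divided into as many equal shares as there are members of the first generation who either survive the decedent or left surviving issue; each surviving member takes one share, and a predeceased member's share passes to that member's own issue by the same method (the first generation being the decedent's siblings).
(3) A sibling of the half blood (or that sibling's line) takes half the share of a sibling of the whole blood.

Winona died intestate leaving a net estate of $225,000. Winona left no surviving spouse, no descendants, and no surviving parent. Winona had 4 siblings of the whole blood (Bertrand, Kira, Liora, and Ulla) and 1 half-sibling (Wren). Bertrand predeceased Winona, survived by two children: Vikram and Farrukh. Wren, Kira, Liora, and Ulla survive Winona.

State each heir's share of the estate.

The entire $225,000 passes to the siblings and their issue.
Counting each half-blood sibling's line as half a unit, there are 9/2 units in $225,000, so one unit is $50,000. Whole-blood lines (Bertrand, Kira, Liora, and Ulla) take $50,000 each; half-blood lines (Wren) take $25,000 each.
Bertrand's share ($50,000) is divided into 2 shares of $25,000: Vikram and Farrukh each take $25,000.

Wren: $25,000; Vikram: $25,000; Farrukh: $25,000; Kira: $50,000; Liora: $50,000; Ulla: $50,000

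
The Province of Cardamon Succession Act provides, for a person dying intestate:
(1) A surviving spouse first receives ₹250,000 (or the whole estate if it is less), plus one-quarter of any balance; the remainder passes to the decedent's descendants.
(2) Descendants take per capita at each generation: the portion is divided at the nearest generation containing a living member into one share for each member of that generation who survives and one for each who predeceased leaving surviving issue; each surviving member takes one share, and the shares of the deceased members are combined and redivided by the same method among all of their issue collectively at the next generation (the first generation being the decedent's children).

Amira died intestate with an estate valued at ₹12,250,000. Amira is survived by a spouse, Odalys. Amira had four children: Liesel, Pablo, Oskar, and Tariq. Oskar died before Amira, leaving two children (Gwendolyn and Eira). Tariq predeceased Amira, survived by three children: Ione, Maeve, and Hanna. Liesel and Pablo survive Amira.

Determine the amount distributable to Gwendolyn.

Odalys first takes ₹250,000, leaving a balance of ₹12,000,000. Odalys then takes one-quarter of the balance (₹3,000,000), for a total of ₹3,250,000. The remaining ₹9,000,000 passes to the descendants.
The descendants' portion (₹9,000,000) is divided at the children's generation into 4 shares of ₹2,250,000. Liesel and Pablo each take ₹2,250,000. The 2 shares of the deceased (Oskar and Tariq) are combined into a pool of ₹4,500,000.
That pool (₹4,500,000) is divided at the grandchildren's generation equally among Gwendolyn, Eira, Ione, Maeve, and Hanna: ₹900,000 each.

Gwendolyn receives ₹900,000.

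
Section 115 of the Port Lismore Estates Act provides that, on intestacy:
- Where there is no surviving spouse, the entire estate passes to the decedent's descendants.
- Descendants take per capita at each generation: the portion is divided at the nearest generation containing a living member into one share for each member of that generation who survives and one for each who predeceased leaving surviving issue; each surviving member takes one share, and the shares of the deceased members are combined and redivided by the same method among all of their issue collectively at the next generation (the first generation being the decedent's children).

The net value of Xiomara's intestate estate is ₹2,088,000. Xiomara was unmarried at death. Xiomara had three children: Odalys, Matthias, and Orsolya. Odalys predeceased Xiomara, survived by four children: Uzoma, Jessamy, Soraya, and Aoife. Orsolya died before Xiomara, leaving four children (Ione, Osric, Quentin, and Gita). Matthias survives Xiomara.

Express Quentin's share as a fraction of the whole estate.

Quentin receives 1/12 of the estate.

The entire ₹2,088,000 passes to the descendants.
That amount (₹2,088,000) is divided at the children's generation into 3 shares of ₹696,000. Matthias takes ₹696,000. The 2 shares of the deceased (Odalys and Orsolya) are combined into a pool of ₹1,392,000.
That pool (₹1,392,000) is divided at the grandchildren's generation equally among Uzoma, Jessamy, Soraya, Aoife, Ione, Osric, Quentin, and Gita: ₹174,000 each.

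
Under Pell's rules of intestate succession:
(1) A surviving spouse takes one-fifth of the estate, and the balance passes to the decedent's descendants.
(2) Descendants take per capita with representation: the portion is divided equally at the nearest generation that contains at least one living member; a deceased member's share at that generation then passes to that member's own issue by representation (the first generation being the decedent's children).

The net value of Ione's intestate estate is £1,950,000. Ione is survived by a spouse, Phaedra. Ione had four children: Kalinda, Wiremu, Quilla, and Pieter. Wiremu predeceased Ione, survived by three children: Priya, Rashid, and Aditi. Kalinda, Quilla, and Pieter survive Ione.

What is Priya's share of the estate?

Priya receives £130,000.

Phaedra takes one-fifth of £1,950,000 = £390,000. The remaining £1,560,000 passes to the descendants.
The descendants' portion (£1,560,000) is divided into 4 shares of £390,000: Kalinda, Quilla, and Pieter each take £390,000; Wiremu's £390,000 share passes to Wiremu's issue.
Wiremu's share (£390,000) is divided into 3 shares of £130,000: Priya, Rashid, and Aditi each take £130,000.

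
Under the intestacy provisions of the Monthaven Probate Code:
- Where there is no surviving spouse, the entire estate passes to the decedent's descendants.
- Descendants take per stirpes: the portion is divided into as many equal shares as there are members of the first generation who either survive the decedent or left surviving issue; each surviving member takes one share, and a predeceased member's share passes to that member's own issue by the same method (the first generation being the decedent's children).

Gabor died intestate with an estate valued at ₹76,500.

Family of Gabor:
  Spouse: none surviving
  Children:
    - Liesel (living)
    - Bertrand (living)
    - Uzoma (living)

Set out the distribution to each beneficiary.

The entire ₹76,500 passes to the descendants.
That amount (₹76,500) is divided into 3 shares of ₹25,500: Liesel, Bertrand, and Uzoma each take ₹25,500.

Liesel: ₹25,500; Bertrand: ₹25,500; Uzoma: ₹25,500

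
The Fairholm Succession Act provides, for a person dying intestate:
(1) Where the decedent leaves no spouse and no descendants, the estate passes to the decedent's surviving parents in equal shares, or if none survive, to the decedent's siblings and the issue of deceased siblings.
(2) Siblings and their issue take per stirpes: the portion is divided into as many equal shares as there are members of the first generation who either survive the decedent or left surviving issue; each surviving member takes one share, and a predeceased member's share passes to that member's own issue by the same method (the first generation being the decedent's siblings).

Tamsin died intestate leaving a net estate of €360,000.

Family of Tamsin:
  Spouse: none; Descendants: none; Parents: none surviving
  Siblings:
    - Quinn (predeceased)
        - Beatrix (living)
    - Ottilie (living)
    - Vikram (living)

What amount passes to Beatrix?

Beatrix receives €120,000.

The entire €360,000 passes to the siblings and their issue.
That amount (€360,000) is divided into 3 shares of €120,000: Ottilie and Vikram each take €120,000; Quinn's €120,000 share passes to Quinn's issue.
Quinn's share (€120,000) passes entirely to Beatrix.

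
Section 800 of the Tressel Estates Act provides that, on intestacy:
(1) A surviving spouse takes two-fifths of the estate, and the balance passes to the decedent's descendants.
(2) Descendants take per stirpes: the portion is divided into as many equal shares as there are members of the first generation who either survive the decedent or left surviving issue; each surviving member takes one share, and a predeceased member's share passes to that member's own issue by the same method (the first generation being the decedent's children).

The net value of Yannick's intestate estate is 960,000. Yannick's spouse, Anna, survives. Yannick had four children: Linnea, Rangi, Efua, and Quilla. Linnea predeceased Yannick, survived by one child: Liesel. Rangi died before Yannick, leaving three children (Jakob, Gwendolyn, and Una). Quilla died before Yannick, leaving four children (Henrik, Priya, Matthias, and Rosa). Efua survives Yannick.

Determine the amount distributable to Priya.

Anna takes two-fifths of 960,000 = 384,000. The remaining 576,000 passes to the descendants.
The descendants' portion (576,000) is divided into 4 shares of 144,000: Efua takes 144,000; Linnea's 144,000 share passes to Linnea's issue; Rangi's 144,000 share passes to Rangi's issue; Quilla's 144,000 share passes to Quilla's issue.
Linnea's share (144,000) passes entirely to Liesel.
Rangi's share (144,000) is divided into 3 shares of 48,000: Jakob, Gwendolyn, and Una each take 48,000.
Quilla's share (144,000) is divided into 4 shares of 36,000: Henrik, Priya, Matthias, and Rosa each take 36,000.

Priya receives 36,000.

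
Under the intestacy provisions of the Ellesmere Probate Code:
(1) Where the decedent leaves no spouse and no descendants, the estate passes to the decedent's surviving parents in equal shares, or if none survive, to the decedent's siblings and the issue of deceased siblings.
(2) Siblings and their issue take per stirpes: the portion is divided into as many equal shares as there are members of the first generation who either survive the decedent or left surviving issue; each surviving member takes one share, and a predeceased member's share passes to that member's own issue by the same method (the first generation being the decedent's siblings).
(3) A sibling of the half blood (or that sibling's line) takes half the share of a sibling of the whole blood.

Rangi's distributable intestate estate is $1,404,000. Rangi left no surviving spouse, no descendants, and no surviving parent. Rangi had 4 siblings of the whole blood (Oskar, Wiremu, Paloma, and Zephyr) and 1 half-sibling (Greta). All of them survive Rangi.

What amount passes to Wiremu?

Wiremu receives $312,000.

The entire $1,404,000 passes to the siblings and their issue.
Counting each half-blood sibling's line as half a unit, there are 9/2 units in $1,404,000, so one unit is $312,000. Whole-blood lines (Oskar, Wiremu, Paloma, and Zephyr) take $312,000 each; half-blood lines (Greta) take $156,000 each.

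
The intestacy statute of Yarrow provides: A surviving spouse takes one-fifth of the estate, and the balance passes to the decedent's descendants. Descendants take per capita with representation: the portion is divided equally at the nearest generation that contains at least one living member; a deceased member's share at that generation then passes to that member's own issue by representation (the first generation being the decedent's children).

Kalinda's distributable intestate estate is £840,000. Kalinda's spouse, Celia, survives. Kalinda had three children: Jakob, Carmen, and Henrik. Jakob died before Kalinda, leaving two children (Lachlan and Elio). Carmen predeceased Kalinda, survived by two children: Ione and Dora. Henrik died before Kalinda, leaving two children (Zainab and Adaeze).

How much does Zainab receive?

Zainab receives £112,000.

Celia takes one-fifth of £840,000 = £168,000. The remaining £672,000 passes to the descendants.
No child survives, so the initial division is made at the grandchildren's generation.
The descendants' portion (£672,000) is divided into 6 shares of £112,000: Lachlan, Elio, Ione, Dora, Zainab, and Adaeze each take £112,000.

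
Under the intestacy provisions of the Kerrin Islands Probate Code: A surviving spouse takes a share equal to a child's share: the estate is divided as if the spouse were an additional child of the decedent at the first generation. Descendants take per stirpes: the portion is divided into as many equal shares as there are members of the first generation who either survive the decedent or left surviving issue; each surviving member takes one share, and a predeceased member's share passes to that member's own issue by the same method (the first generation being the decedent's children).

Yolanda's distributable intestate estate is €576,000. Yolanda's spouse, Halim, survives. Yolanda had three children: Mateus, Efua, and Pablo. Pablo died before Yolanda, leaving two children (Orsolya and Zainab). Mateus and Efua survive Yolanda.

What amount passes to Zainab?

Zainab receives €72,000.

The spouse counts as an additional share at the children's level, so there are 4 primary shares of €144,000. Halim takes one such share (€144,000).
The children's combined portion (€432,000) is divided into 3 shares of €144,000: Mateus and Efua each take €144,000; Pablo's €144,000 share passes to Pablo's issue.
Pablo's share (€144,000) is divided into 2 shares of €72,000: Orsolya and Zainab each take €72,000.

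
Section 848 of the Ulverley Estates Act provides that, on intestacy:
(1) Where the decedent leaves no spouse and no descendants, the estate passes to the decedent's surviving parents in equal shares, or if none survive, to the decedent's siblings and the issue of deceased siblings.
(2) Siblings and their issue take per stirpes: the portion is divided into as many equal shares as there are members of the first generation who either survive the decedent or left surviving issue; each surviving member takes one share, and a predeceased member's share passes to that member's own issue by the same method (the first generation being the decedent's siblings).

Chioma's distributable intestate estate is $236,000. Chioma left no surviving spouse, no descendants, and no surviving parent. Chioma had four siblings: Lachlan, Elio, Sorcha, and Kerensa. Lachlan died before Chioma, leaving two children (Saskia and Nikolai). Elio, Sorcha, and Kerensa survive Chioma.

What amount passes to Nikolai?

Nikolai receives $29,500.

The entire $236,000 passes to the siblings and their issue.
That amount ($236,000) is divided into 4 shares of $59,000: Elio, Sorcha, and Kerensa each take $59,000; Lachlan's $59,000 share passes to Lachlan's issue.
Lachlan's share ($59,000) is divided into 2 shares of $29,500: Saskia and Nikolai each take $29,500.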